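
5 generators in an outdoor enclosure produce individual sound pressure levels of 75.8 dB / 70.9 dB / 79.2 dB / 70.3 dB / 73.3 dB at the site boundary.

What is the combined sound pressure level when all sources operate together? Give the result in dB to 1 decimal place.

82.2 dB

Converting to relative power and adding: 10^(75.8/10) + 10^(70.9/10) + 10^(79.2/10) + 10^(70.3/10) + 10^(73.3/10) = 1.656e+08.
Back to dB: 10·log₁₀ Σ = 82.2 dB.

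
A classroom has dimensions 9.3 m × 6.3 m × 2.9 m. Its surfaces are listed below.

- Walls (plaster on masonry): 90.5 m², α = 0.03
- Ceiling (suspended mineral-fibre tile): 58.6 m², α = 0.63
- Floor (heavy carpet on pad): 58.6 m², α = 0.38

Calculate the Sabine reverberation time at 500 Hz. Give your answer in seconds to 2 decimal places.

0.44 seconds

A = Σ Sᵢαᵢ = 90.5*0.03 + 58.6*0.63 + 58.6*0.38 = 61.901 sabins.
Room volume: 169.911 m³.
T = 0.161 V/A = 0.161·169.911/61.901 = 0.44 s.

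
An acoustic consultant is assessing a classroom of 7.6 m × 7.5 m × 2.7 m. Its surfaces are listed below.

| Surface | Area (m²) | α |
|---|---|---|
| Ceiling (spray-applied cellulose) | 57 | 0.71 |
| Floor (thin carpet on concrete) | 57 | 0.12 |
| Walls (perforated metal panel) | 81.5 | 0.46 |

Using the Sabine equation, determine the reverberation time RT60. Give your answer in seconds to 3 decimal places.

Summing Sᵢαᵢ: 40.470 + 6.840 + 37.490 → A = 84.800 sabins.
Room volume: 153.9 m³.
Sabine: RT60 = 0.161 × 153.9 / 84.800 = 0.292 s.

0.292 s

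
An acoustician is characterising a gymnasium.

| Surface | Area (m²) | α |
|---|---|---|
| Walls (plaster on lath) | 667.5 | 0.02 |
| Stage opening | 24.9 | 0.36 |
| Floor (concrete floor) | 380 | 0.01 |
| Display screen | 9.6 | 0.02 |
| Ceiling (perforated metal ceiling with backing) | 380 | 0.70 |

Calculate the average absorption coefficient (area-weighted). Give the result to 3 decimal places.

S = Σ Sᵢ = 667.5 + 24.9 + 380 + 9.6 + 380 = 1462.0 m².
Σ(Sᵢαᵢ) = 667.5*0.02 + 24.9*0.36 + 380*0.01 + 9.6*0.02 + 380*0.70 = 292.306.
ᾱ = A/S = 0.200.

0.200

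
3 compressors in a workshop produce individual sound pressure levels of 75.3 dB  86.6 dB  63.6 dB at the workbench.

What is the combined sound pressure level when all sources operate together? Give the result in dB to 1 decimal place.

Converting to relative power and adding: 10^(75.3/10) + 10^(86.6/10) + 10^(63.6/10) = 4.933e+08.
Combined level = 10 log₁₀(4.933e+08) = 86.9 dB.

86.9 dB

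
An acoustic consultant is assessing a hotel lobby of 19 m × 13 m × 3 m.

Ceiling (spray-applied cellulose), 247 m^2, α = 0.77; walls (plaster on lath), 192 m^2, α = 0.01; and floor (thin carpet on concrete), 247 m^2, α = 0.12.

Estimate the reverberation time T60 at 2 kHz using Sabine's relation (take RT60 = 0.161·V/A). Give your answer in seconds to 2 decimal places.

0.54 s

Total absorption A = 247·0.77 + 192·0.01 + 247·0.12
  = 190.190 + 1.920 + 29.640 = 221.750 m^2 sabins.
V = 19·13·3 = 741 m³.
Sabine: RT60 = 0.161 × 741 / 221.750 = 0.54 s.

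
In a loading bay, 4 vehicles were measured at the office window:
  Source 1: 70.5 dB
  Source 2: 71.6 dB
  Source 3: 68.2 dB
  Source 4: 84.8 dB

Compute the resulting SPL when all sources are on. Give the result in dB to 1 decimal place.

85.2 dB

Σ 10^(Lᵢ/10) = 3.343e+08.
L_total = 10·log₁₀(3.343e+08) = 85.2 dB.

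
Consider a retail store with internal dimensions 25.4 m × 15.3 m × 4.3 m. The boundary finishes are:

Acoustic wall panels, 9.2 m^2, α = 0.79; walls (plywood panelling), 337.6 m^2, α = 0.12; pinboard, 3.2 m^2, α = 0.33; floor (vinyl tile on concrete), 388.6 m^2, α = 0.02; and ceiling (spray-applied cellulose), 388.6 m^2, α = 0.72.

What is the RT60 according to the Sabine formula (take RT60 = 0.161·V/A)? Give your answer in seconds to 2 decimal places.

0.80 seconds

A = Σ Sᵢαᵢ = 9.2×0.79 + 337.6×0.12 + 3.2×0.33 + 388.6×0.02 + 388.6×0.72 = 336.400 sabins.
V = 25.4·15.3·4.3 = 1671.066 m³.
T = 0.161 V/A = 0.161·1671.066/336.400 = 0.80 s.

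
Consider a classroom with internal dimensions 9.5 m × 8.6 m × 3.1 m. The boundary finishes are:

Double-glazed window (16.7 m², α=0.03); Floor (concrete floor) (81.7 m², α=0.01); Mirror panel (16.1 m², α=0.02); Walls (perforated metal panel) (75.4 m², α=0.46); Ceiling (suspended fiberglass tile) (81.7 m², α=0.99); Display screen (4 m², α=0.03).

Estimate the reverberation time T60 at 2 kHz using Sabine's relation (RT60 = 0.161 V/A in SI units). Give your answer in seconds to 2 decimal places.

0.35 s

A = Σ Sᵢαᵢ = 16.7×0.03 + 81.7×0.01 + 16.1×0.02 + 75.4×0.46 + 81.7×0.99 + 4×0.03 = 117.327 sabins.
Volume V = 9.5 × 8.6 × 3.1 = 253.27 m³.
T = 0.161 V/A = 0.161·253.27/117.327 = 0.35 s.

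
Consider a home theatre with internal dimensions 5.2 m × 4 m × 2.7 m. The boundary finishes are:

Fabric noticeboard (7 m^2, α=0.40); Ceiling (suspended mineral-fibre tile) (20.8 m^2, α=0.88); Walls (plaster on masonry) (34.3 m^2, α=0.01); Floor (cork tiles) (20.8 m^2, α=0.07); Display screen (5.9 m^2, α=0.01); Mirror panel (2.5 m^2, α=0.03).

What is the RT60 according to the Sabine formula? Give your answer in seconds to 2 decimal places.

0.39 s

Total absorption A = 7*0.40 + 20.8*0.88 + 34.3*0.01 + 20.8*0.07 + 5.9*0.01 + 2.5*0.03
  = 2.800 + 18.304 + 0.343 + 1.456 + 0.059 + 0.075 = 23.037 m^2 sabins.
V = 5.2·4·2.7 = 56.16 m³.
RT60 = 0.161 · V / A = 0.161 × 56.16 / 23.037 = 0.39 s.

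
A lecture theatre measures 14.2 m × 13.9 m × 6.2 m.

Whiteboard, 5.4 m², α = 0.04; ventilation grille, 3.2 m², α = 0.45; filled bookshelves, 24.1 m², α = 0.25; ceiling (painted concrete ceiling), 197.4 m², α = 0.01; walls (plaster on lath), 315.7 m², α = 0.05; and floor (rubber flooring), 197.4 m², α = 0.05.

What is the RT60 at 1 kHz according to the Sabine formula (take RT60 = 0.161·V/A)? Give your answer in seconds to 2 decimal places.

5.58 sec

Summing Sᵢαᵢ: 0.216 + 1.440 + 6.025 + 1.974 + 15.785 + 9.870 → A = 35.310 sabins.
Volume V = 14.2 × 13.9 × 6.2 = 1223.756 m³.
RT60 = 0.161 · V / A = 0.161 × 1223.756 / 35.310 = 5.58 s.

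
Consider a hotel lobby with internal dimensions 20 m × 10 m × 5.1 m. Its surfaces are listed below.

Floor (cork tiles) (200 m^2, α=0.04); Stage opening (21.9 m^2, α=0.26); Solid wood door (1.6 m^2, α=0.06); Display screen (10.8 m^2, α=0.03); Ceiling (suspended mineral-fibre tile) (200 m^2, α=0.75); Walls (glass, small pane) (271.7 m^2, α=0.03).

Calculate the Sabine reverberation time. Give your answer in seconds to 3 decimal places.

0.953 sec

Total absorption A = 200*0.04 + 21.9*0.26 + 1.6*0.06 + 10.8*0.03 + 200*0.75 + 271.7*0.03
  = 8.000 + 5.694 + 0.096 + 0.324 + 150.000 + 8.151 = 172.265 m^2 sabins.
Room volume: 1020 m³.
RT60 = 0.161 · V / A = 0.161 × 1020 / 172.265 = 0.953 s.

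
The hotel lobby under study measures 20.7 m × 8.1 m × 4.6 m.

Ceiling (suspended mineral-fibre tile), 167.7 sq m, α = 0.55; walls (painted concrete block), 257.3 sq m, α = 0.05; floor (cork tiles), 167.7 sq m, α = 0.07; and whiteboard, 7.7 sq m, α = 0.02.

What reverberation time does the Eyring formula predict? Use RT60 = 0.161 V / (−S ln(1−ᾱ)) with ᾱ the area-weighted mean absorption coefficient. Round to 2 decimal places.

0.95 s

Total surface area S = 167.7 + 257.3 + 167.7 + 7.7 = 600.4 sq m.
Σ(Sᵢαᵢ) = 167.7·0.55 + 257.3·0.05 + 167.7·0.07 + 7.7·0.02 = 116.993.
Mean coefficient ᾱ = A/S = 0.1949.
−S·ln(1−ᾱ) = −600.4 × ln(1 − 0.1949) = 130.160.
V = 20.7 × 8.1 × 4.6 = 771.282 m³.
T = 0.161·V/[−S·ln(1−ᾱ)] = 0.161·771.282/130.160 = 0.95 s.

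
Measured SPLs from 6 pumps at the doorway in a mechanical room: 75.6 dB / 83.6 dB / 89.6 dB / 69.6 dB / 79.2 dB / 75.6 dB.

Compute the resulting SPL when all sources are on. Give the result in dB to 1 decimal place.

Σ 10^(Lᵢ/10) = 1.306e+09.
Combined level = 10 log₁₀(1.306e+09) = 91.2 dB.

91.2 dB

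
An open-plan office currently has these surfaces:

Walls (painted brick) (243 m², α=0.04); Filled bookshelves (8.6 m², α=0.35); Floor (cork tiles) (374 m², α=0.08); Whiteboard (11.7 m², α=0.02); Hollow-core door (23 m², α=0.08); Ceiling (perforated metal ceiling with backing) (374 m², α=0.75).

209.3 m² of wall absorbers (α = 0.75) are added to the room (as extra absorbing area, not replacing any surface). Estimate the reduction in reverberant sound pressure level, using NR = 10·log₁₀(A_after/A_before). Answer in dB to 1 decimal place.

1.7 dB

A_before = Σ Sᵢαᵢ = 243×0.04 + 8.6×0.35 + 374×0.08 + 11.7×0.02 + 23×0.08 + 374×0.75 = 325.224 sabins.
Added absorption = 209.3 × 0.75 = 156.975 sabins.
New total A_after = 482.199 sabins.
NR = 10·log₁₀(482.199/325.224) = 1.7 dB.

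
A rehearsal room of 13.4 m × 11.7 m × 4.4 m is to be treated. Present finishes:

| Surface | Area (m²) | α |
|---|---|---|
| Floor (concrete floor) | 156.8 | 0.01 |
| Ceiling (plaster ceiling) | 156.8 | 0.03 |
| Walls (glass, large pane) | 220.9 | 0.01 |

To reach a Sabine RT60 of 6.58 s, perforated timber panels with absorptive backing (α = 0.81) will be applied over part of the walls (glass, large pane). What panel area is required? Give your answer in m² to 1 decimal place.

10.5

Total absorption A₁ = 156.8×0.01 + 156.8×0.03 + 220.9×0.01
  = 1.568 + 4.704 + 2.209 = 8.481 m² sabins.
Required A₂ = 0.161·689.832/6.58 = 16.879 sabins.
ΔA needed = 16.879 − 8.481 = 8.398 sabins.
Net gain per m²: Δα = 0.81 − 0.01 = 0.80.
Area = ΔA/Δα = 8.398/0.80 = 10.5 m².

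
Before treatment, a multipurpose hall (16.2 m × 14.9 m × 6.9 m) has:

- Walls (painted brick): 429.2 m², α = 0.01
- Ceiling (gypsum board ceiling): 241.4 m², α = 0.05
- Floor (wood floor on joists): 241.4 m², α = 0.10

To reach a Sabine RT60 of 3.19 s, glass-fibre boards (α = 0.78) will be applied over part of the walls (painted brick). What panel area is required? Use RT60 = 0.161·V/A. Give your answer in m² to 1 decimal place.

Equivalent absorption area: A₁ = 429.2·0.01 + 241.4·0.05 + 241.4·0.10 = 40.502 m².
Required A₂ = 0.161·1665.522/3.19 = 84.059 sabins.
ΔA needed = 84.059 − 40.502 = 43.557 sabins.
Net gain per m²: Δα = 0.78 − 0.01 = 0.77.
Panel area = 43.557 / 0.77 = 56.6 m².

56.6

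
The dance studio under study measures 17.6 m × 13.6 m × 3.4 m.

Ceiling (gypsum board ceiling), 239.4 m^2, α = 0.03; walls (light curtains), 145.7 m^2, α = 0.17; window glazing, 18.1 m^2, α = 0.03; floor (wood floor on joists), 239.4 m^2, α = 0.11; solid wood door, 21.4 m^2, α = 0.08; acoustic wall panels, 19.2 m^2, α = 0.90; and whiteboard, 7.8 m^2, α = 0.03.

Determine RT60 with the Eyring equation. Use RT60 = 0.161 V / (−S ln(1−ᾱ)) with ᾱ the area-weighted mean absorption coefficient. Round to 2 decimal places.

Total surface area S = 239.4 + 145.7 + 18.1 + 239.4 + 21.4 + 19.2 + 7.8 = 691.0 m^2.
Σ(Sᵢαᵢ) = 239.4·0.03 + 145.7·0.17 + 18.1·0.03 + 239.4·0.11 + 21.4·0.08 + 19.2·0.90 + 7.8·0.03 = 78.054.
ᾱ = 78.054 / 691.0 = 0.1130.
−S·ln(1−ᾱ) = −691.0 × ln(1 − 0.1130) = 82.858.
V = 17.6 × 13.6 × 3.4 = 813.824 m³.
RT60 = 0.161 × 813.824 / 82.858 = 1.58 s.

1.58 sec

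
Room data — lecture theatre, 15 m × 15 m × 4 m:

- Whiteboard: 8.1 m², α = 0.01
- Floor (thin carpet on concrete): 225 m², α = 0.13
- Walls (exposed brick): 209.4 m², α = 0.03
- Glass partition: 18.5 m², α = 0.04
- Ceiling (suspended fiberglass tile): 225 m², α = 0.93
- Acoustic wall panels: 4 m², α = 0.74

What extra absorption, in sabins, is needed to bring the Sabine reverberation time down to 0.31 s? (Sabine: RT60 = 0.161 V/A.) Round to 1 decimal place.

Equivalent absorption area: A₁ = 8.1*0.01 + 225*0.13 + 209.4*0.03 + 18.5*0.04 + 225*0.93 + 4*0.74 = 248.563 m².
Target A₂ = 0.161·900/0.31 = 467.419 sabins (V = 900 m³).
Additional absorption ΔA = 467.419 − 248.563 = 218.9 sabins.

218.9 sabins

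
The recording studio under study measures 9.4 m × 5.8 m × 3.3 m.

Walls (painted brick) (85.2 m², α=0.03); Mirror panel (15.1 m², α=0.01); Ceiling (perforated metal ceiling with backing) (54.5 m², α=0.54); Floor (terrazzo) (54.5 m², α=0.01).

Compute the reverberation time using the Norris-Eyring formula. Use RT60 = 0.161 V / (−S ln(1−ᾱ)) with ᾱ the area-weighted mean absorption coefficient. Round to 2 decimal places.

0.82 sec

Total surface area S = 85.2 + 15.1 + 54.5 + 54.5 = 209.3 m².
Absorption A = 85.2·0.03 + 15.1·0.01 + 54.5·0.54 + 54.5·0.01 = 32.682 sabins.
ᾱ = 32.682 / 209.3 = 0.1561.
Eyring denominator: −S ln(1−ᾱ) = 35.523.
V = 9.4 × 5.8 × 3.3 = 179.916 m³.
RT60 = 0.161 × 179.916 / 35.523 = 0.82 s.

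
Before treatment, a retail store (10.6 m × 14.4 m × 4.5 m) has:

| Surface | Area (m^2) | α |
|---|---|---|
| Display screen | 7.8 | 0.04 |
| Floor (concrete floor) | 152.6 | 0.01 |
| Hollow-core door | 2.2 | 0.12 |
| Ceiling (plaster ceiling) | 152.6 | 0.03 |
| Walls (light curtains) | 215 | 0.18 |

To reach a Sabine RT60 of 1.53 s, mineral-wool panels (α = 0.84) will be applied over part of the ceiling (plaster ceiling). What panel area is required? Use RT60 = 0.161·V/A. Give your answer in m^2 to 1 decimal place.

Summing Sᵢαᵢ: 0.312 + 1.526 + 0.264 + 4.578 + 38.700 → A₁ = 45.380 sabins.
V = 686.88 m³. Target absorption A₂ = 0.161 × 686.88 / 1.53 = 72.280 sabins.
ΔA needed = 72.280 − 45.380 = 26.900 sabins.
Each m^2 of panel replacing the ceiling (plaster ceiling) adds (0.84 − 0.03) = 0.81 sabins.
Panel area = 26.900 / 0.81 = 33.2 m^2.

33.2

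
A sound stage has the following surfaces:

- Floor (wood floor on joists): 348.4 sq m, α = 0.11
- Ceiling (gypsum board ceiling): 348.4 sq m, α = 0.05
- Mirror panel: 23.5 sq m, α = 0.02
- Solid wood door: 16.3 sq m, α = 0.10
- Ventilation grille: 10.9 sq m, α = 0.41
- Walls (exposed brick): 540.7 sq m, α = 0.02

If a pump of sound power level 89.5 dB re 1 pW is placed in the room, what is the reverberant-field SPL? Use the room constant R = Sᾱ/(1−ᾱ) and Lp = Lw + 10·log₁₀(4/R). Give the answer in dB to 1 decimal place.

Σ(Sᵢαᵢ) = 348.4·0.11 + 348.4·0.05 + 23.5·0.02 + 16.3·0.10 + 10.9·0.41 + 540.7·0.02 = 73.127; total area S = 1288.2 sq m.
ᾱ = 73.127/1288.2 = 0.0568; R = Sᾱ/(1−ᾱ) = 73.127/(1−0.0568) = 77.531 sq m.
Lp = Lw + 10 log₁₀(4/R) = 89.5 -12.87 = 76.6 dB.

76.6 dB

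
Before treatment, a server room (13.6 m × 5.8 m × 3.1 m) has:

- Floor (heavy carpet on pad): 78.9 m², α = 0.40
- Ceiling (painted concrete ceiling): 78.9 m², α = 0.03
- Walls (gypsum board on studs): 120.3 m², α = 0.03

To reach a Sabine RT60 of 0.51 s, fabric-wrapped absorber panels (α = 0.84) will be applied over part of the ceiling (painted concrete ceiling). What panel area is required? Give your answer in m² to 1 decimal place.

49.0

Summing Sᵢαᵢ: 31.560 + 2.367 + 3.609 → A₁ = 37.536 sabins.
V = 244.528 m³. Target absorption A₂ = 0.161 × 244.528 / 0.51 = 77.194 sabins.
Absorption to add: 77.194 − 37.536 = 39.658 sabins.
Each m² of panel replacing the ceiling (painted concrete ceiling) adds (0.84 − 0.03) = 0.81 sabins.
Panel area = 39.658 / 0.81 = 49.0 m².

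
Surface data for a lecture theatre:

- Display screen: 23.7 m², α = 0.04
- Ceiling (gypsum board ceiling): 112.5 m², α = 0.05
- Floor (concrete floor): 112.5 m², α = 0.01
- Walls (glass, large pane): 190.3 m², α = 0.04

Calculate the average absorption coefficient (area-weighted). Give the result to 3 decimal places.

0.035

Total surface area S = 439.0 m².
Σ(Sᵢαᵢ) = 23.7×0.04 + 112.5×0.05 + 112.5×0.01 + 190.3×0.04 = 15.310.
ᾱ = A/S = 0.035.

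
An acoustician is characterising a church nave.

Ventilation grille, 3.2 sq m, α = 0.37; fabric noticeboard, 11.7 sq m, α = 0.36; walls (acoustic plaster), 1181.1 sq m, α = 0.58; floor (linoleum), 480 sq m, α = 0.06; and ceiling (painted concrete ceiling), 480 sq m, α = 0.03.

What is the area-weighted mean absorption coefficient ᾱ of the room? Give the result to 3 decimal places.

0.340

Total surface area S = 2156.0 sq m.
A = 3.2*0.37 + 11.7*0.36 + 1181.1*0.58 + 480*0.06 + 480*0.03 = 733.634 sabins.
ᾱ = 733.634 / 2156.0 = 0.340.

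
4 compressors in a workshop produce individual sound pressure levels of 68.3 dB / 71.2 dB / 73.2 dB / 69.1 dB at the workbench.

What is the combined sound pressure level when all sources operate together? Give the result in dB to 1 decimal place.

Sum in the linear (power) domain: Σ 10^(Lᵢ/10) = 10^(68.3/10) + 10^(71.2/10) + 10^(73.2/10) + 10^(69.1/10) = 4.896e+07.
L_total = 10·log₁₀(4.896e+07) = 76.9 dB.

76.9 dB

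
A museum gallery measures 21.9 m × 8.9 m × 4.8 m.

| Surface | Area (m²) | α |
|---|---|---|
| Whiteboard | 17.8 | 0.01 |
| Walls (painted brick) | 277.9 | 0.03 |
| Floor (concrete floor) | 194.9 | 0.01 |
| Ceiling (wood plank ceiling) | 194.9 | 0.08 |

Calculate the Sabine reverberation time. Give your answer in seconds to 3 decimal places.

Equivalent absorption area: A = 17.8*0.01 + 277.9*0.03 + 194.9*0.01 + 194.9*0.08 = 26.056 m².
V = 21.9·8.9·4.8 = 935.568 m³.
T = 0.161 V/A = 0.161·935.568/26.056 = 5.781 s.

5.781 s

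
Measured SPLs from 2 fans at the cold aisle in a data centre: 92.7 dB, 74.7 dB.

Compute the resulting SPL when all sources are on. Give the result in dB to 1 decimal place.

92.8 dB

Converting to relative power and adding: 10^(92.7/10) + 10^(74.7/10) = 1.892e+09.
Combined level = 10 log₁₀(1.892e+09) = 92.8 dB.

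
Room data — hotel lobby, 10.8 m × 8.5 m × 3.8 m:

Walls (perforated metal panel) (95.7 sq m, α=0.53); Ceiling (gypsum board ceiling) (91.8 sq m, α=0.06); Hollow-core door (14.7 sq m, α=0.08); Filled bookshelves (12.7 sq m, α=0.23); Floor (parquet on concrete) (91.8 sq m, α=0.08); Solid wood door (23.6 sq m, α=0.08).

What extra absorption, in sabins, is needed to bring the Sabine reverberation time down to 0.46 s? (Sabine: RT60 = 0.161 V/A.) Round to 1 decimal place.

Total absorption A₁ = 95.7×0.53 + 91.8×0.06 + 14.7×0.08 + 12.7×0.23 + 91.8×0.08 + 23.6×0.08
  = 50.721 + 5.508 + 1.176 + 2.921 + 7.344 + 1.888 = 69.558 sq m sabins.
Target A₂ = 0.161·348.84/0.46 = 122.094 sabins (V = 348.84 m³).
ΔA = A₂ − A₁ = 122.094 − 69.558 = 52.5 sabins.

52.5 sabins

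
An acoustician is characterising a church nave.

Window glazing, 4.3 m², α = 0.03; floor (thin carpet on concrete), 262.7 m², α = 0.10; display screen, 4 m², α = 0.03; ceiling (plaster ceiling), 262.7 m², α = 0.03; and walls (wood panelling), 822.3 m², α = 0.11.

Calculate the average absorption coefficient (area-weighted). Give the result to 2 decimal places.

S = Σ Sᵢ = 4.3 + 262.7 + 4 + 262.7 + 822.3 = 1356.0 m².
Σ(Sᵢαᵢ) = 4.3×0.03 + 262.7×0.10 + 4×0.03 + 262.7×0.03 + 822.3×0.11 = 124.853.
ᾱ = A/S = 0.09.

0.09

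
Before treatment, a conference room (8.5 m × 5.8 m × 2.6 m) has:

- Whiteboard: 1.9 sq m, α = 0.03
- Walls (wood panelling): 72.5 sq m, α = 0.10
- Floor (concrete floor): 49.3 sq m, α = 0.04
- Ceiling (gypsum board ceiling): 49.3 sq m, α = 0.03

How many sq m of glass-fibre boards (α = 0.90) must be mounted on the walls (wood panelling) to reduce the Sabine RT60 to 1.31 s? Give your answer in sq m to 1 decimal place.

6.2

Summing Sᵢαᵢ: 0.057 + 7.250 + 1.972 + 1.479 → A₁ = 10.758 sabins.
Required A₂ = 0.161·128.18/1.31 = 15.753 sabins.
Absorption to add: 15.753 − 10.758 = 4.995 sabins.
Each sq m of panel replacing the walls (wood panelling) adds (0.90 − 0.10) = 0.80 sabins.
Panel area = 4.995 / 0.80 = 6.2 sq m.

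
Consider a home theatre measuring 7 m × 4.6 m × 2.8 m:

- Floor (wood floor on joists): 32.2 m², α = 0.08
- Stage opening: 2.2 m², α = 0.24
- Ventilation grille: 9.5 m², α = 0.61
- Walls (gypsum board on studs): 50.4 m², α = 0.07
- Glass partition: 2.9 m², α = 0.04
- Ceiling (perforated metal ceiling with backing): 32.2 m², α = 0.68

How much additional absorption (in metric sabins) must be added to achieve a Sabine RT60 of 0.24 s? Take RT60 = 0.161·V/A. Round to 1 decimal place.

Equivalent absorption area: A₁ = 32.2×0.08 + 2.2×0.24 + 9.5×0.61 + 50.4×0.07 + 2.9×0.04 + 32.2×0.68 = 34.439 m².
Target A₂ = 0.161·90.16/0.24 = 60.482 sabins (V = 90.16 m³).
Shortfall: 60.482 − 34.439 = 26.0 sabins.

26.0 sabins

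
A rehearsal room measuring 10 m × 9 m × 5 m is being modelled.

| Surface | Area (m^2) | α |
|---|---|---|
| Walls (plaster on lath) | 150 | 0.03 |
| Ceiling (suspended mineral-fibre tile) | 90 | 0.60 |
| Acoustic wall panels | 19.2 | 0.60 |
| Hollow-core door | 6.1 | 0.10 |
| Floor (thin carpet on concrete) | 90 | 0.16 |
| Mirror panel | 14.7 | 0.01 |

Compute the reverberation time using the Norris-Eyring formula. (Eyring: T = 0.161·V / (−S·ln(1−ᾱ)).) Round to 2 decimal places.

0.75 s

S = Σ Sᵢ = 370.0 m^2.
Absorption A = 150·0.03 + 90·0.60 + 19.2·0.60 + 6.1·0.10 + 90·0.16 + 14.7·0.01 = 85.177 sabins.
Mean coefficient ᾱ = A/S = 0.2302.
Eyring denominator: −S ln(1−ᾱ) = 96.801.
V = 10 × 9 × 5 = 450 m³.
T = 0.161·V/[−S·ln(1−ᾱ)] = 0.161·450/96.801 = 0.75 s.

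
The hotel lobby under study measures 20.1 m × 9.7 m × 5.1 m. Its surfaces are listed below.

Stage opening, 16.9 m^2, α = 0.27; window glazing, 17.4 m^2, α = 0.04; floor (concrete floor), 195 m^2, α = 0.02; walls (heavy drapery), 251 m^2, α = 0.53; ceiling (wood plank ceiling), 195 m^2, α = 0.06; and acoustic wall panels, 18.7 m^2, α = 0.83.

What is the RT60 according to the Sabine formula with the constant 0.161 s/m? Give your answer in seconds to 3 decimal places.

0.945 s

Equivalent absorption area: A = 16.9·0.27 + 17.4·0.04 + 195·0.02 + 251·0.53 + 195·0.06 + 18.7·0.83 = 169.410 m^2.
V = 20.1·9.7·5.1 = 994.347 m³.
RT60 = 0.161 · V / A = 0.161 × 994.347 / 169.410 = 0.945 s.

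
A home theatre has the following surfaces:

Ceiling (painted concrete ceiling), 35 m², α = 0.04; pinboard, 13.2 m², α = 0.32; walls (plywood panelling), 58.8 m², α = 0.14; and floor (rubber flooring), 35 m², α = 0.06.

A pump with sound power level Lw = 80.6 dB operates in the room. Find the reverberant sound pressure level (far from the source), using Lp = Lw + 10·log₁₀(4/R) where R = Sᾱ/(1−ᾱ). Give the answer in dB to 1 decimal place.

74.1 dB

A = 15.956 sabins; S = 142.0 m².
ᾱ = 0.1124, so room constant R = A/(1−ᾱ) = 17.977 m².
Lp = Lw + 10 log₁₀(4/R) = 80.6 -6.53 = 74.1 dB.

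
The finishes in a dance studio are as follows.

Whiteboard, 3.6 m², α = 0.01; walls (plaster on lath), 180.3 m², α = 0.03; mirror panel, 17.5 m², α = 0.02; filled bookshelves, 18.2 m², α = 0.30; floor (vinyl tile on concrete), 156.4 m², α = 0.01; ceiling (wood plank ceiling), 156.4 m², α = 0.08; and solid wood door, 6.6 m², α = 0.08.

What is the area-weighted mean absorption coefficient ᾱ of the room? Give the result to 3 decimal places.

Total surface area S = 539.0 m².
Weighted sum Σ Sα = 25.859.
ᾱ = A/S = 0.048.

0.048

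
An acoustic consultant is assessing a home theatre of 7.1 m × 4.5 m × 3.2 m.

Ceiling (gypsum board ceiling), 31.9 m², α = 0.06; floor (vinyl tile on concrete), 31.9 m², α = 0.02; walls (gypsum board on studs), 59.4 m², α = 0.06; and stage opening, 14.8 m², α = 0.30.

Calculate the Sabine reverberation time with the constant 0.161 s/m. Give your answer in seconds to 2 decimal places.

Summing Sᵢαᵢ: 1.914 + 0.638 + 3.564 + 4.440 → A = 10.556 sabins.
Room volume: 102.24 m³.
Sabine: RT60 = 0.161 × 102.24 / 10.556 = 1.56 s.

1.56 sec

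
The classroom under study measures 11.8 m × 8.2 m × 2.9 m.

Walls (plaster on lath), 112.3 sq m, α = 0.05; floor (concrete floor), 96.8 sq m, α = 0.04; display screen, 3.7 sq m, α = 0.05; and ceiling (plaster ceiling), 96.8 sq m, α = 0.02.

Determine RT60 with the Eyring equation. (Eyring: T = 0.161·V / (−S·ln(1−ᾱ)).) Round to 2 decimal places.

Total surface area S = 112.3 + 96.8 + 3.7 + 96.8 = 309.6 sq m.
Σ(Sᵢαᵢ) = 112.3·0.05 + 96.8·0.04 + 3.7·0.05 + 96.8·0.02 = 11.608.
Mean coefficient ᾱ = A/S = 0.0375.
−S·ln(1−ᾱ) = −309.6 × ln(1 − 0.0375) = 11.833.
V = 11.8 × 8.2 × 2.9 = 280.604 m³.
T = 0.161·V/[−S·ln(1−ᾱ)] = 0.161·280.604/11.833 = 3.82 s.

3.82 s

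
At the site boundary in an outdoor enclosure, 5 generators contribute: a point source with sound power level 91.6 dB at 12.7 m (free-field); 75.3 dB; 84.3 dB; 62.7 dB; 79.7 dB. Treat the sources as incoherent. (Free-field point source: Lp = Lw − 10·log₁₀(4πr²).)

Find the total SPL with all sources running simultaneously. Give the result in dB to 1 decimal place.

Source at 12.7 m: Lp = 91.6 − 10·log₁₀(4π·12.7²) = 91.6 − 10·log₁₀(2026.830) = 58.5 dB.
Σ 10^(Lᵢ/10) = 3.989e+08.
Back to dB: 10·log₁₀ Σ = 86.0 dB.

86.0 dB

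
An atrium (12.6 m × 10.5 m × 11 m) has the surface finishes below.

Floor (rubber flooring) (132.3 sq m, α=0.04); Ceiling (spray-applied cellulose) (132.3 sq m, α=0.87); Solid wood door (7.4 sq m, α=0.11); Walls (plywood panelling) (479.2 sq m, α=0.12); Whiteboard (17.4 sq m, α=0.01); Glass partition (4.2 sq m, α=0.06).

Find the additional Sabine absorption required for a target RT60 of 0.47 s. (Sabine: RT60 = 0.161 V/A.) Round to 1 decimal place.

319.4 sabins

A₁ = Σ Sᵢαᵢ = 132.3·0.04 + 132.3·0.87 + 7.4·0.11 + 479.2·0.12 + 17.4·0.01 + 4.2·0.06 = 179.137 sabins.
V = 1455.3 m³. Required absorption A₂ = 0.161 × 1455.3 / 0.47 = 498.518 sabins.
Additional absorption ΔA = 498.518 − 179.137 = 319.4 sabins.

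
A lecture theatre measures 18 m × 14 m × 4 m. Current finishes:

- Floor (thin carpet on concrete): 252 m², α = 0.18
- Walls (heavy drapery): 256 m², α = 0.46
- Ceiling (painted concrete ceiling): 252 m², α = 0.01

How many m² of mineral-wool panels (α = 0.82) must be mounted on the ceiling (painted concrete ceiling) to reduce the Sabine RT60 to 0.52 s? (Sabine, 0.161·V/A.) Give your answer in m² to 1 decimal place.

Total absorption A₁ = 252·0.18 + 256·0.46 + 252·0.01
  = 45.360 + 117.760 + 2.520 = 165.640 m² sabins.
V = 1008 m³. Target absorption A₂ = 0.161 × 1008 / 0.52 = 312.092 sabins.
Absorption to add: 312.092 − 165.640 = 146.452 sabins.
Net gain per m²: Δα = 0.82 − 0.01 = 0.81.
Panel area = 146.452 / 0.81 = 180.8 m².

180.8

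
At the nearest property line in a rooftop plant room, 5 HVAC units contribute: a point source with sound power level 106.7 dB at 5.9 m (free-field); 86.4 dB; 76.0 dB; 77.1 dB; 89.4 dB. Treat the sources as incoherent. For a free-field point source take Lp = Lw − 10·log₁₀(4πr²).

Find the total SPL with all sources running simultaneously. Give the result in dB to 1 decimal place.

91.8 dB

Source at 5.9 m: Lp = 106.7 − 10·log₁₀(4π·5.9²) = 106.7 − 10·log₁₀(437.435) = 80.3 dB.
Σ 10^(Lᵢ/10) = 1.506e+09.
Combined level = 10 log₁₀(1.506e+09) = 91.8 dB.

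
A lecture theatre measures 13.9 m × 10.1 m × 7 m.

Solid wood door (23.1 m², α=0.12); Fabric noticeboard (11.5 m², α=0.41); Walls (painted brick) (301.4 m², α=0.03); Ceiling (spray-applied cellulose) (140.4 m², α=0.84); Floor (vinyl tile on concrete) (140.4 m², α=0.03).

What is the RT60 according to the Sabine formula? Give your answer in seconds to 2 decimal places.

1.14 s

Equivalent absorption area: A = 23.1×0.12 + 11.5×0.41 + 301.4×0.03 + 140.4×0.84 + 140.4×0.03 = 138.677 m².
V = 13.9·10.1·7 = 982.73 m³.
Sabine: RT60 = 0.161 × 982.73 / 138.677 = 1.14 s.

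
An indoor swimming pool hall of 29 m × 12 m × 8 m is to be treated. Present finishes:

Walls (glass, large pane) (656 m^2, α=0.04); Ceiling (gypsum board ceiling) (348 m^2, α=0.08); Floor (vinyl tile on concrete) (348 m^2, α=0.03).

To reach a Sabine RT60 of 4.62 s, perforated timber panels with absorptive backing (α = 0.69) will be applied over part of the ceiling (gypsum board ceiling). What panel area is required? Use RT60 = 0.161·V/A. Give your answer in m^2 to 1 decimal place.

53.3

Equivalent absorption area: A₁ = 656·0.04 + 348·0.08 + 348·0.03 = 64.520 m^2.
V = 2784 m³. Target absorption A₂ = 0.161 × 2784 / 4.62 = 97.018 sabins.
ΔA needed = 97.018 − 64.520 = 32.498 sabins.
Net gain per m^2: Δα = 0.69 − 0.08 = 0.61.
Area = ΔA/Δα = 32.498/0.61 = 53.3 m^2.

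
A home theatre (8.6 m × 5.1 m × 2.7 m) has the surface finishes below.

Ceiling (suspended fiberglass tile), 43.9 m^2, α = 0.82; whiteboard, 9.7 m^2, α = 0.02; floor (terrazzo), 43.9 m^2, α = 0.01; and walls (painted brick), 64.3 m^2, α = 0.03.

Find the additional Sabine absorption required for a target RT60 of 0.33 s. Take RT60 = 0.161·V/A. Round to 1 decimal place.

Summing Sᵢαᵢ: 35.998 + 0.194 + 0.439 + 1.929 → A₁ = 38.560 sabins.
Target A₂ = 0.161·118.422/0.33 = 57.776 sabins (V = 118.422 m³).
Shortfall: 57.776 − 38.560 = 19.2 sabins.

19.2 sabins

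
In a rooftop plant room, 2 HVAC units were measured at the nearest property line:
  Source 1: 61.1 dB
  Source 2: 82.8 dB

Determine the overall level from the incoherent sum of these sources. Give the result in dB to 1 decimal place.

82.8 dB

Sum in the linear (power) domain: Σ 10^(Lᵢ/10) = 10^(61.1/10) + 10^(82.8/10) = 1.918e+08.
L_total = 10·log₁₀(1.918e+08) = 82.8 dB.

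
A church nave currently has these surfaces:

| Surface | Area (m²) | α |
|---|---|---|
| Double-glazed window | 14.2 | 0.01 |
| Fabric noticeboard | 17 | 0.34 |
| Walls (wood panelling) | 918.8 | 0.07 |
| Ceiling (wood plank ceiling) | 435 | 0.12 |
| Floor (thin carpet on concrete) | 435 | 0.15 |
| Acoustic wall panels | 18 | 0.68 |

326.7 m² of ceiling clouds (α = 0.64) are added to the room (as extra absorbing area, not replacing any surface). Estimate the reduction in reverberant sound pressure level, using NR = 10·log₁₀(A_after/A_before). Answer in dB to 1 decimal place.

Equivalent absorption area: A_before = 14.2×0.01 + 17×0.34 + 918.8×0.07 + 435×0.12 + 435×0.15 + 18×0.68 = 199.928 m².
Added absorption = 326.7 × 0.64 = 209.088 sabins.
New total A_after = 409.016 sabins.
NR = 10·log₁₀(409.016/199.928) = 3.1 dB.

3.1 dB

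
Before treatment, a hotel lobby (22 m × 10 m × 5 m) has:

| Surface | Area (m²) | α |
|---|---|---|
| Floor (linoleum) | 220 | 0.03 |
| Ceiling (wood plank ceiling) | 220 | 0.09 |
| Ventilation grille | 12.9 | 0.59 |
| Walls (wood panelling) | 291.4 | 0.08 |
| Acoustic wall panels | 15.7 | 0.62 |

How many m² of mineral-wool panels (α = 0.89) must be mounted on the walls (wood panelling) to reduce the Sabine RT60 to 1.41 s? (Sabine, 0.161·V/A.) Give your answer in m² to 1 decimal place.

Summing Sᵢαᵢ: 6.600 + 19.800 + 7.611 + 23.312 + 9.734 → A₁ = 67.057 sabins.
Required A₂ = 0.161·1100/1.41 = 125.603 sabins.
Absorption to add: 125.603 − 67.057 = 58.546 sabins.
Net gain per m²: Δα = 0.89 − 0.08 = 0.81.
Area = ΔA/Δα = 58.546/0.81 = 72.3 m².

72.3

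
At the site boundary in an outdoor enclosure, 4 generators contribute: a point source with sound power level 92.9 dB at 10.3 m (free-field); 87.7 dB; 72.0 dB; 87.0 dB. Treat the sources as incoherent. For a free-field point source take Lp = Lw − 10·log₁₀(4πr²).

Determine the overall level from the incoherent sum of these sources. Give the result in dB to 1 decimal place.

90.4 dB

Source at 10.3 m: Lp = 92.9 − 10·log₁₀(4π·10.3²) = 92.9 − 10·log₁₀(1333.166) = 61.7 dB.
Converting to relative power and adding: 10^(61.7/10) + 10^(87.7/10) + 10^(72.0/10) + 10^(87.0/10) = 1.107e+09.
Combined level = 10 log₁₀(1.107e+09) = 90.4 dB.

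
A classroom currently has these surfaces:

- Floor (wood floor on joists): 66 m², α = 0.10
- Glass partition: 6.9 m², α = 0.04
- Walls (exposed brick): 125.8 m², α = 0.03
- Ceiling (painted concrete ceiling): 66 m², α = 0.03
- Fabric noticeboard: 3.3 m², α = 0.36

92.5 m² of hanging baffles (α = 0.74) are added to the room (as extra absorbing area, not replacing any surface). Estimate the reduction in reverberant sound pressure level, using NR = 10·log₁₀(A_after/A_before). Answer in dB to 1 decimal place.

Total absorption A_before = 66×0.10 + 6.9×0.04 + 125.8×0.03 + 66×0.03 + 3.3×0.36
  = 6.600 + 0.276 + 3.774 + 1.980 + 1.188 = 13.818 m² sabins.
Added absorption = 92.5 × 0.74 = 68.450 sabins.
New total A_after = 82.268 sabins.
NR = 10·log₁₀(82.268/13.818) = 7.7 dB.

7.7 dB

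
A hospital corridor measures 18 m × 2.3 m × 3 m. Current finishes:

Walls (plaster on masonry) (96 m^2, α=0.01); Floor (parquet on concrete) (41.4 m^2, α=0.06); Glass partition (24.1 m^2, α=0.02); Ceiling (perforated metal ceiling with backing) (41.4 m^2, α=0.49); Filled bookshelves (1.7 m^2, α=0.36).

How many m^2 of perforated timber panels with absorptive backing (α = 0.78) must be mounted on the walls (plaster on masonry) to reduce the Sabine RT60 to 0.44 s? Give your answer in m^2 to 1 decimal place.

26.8

Summing Sᵢαᵢ: 0.960 + 2.484 + 0.482 + 20.286 + 0.612 → A₁ = 24.824 sabins.
Required A₂ = 0.161·124.2/0.44 = 45.446 sabins.
ΔA needed = 45.446 − 24.824 = 20.622 sabins.
Net gain per m^2: Δα = 0.78 − 0.01 = 0.77.
Area = ΔA/Δα = 20.622/0.77 = 26.8 m^2.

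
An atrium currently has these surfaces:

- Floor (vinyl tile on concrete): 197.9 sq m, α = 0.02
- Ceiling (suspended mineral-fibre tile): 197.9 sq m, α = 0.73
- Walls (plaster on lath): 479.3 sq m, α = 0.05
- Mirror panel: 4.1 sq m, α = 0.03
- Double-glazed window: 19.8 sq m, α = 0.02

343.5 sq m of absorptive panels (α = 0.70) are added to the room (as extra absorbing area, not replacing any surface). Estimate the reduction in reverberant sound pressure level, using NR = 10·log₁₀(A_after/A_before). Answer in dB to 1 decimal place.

Total absorption A_before = 197.9×0.02 + 197.9×0.73 + 479.3×0.05 + 4.1×0.03 + 19.8×0.02
  = 3.958 + 144.467 + 23.965 + 0.123 + 0.396 = 172.909 sq m sabins.
Treatment contributes 343.5·0.70 = 240.450 sabins.
A_after = 172.909 + 240.450 = 413.359 sabins.
Reduction = 10 log₁₀(A_after/A_before) = 10 log₁₀(2.3906) = 3.8 dB.

3.8 dB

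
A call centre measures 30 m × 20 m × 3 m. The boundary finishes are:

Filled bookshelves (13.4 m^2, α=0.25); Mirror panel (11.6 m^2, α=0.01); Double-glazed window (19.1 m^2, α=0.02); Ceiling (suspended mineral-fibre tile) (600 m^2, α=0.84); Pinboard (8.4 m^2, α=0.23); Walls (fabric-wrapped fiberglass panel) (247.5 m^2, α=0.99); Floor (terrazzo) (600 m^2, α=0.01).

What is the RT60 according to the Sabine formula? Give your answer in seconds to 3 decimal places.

Equivalent absorption area: A = 13.4×0.25 + 11.6×0.01 + 19.1×0.02 + 600×0.84 + 8.4×0.23 + 247.5×0.99 + 600×0.01 = 760.805 m^2.
Volume V = 30 × 20 × 3 = 1800 m³.
RT60 = 0.161 · V / A = 0.161 × 1800 / 760.805 = 0.381 s.

0.381 seconds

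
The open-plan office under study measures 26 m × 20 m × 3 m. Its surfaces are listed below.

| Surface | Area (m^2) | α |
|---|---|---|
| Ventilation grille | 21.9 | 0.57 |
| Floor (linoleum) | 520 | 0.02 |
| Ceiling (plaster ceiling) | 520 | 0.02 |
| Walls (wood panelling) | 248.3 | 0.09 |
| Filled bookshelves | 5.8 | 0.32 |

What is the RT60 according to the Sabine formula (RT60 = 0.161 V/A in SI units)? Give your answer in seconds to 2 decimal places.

4.37 sec

Equivalent absorption area: A = 21.9×0.57 + 520×0.02 + 520×0.02 + 248.3×0.09 + 5.8×0.32 = 57.486 m^2.
Room volume: 1560 m³.
RT60 = 0.161 · V / A = 0.161 × 1560 / 57.486 = 4.37 s.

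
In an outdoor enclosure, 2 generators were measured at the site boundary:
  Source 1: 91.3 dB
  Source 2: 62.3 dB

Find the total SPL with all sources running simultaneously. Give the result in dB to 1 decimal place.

91.3 dB

Σ 10^(Lᵢ/10) = 1.351e+09.
Combined level = 10 log₁₀(1.351e+09) = 91.3 dB.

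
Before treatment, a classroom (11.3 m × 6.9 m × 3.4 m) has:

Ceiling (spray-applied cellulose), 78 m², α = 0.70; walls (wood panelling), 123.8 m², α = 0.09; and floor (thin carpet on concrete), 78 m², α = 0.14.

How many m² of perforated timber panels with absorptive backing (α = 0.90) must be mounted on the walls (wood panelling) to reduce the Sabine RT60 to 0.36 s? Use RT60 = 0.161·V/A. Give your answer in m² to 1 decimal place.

51.7

Summing Sᵢαᵢ: 54.600 + 11.142 + 10.920 → A₁ = 76.662 sabins.
Required A₂ = 0.161·265.098/0.36 = 118.558 sabins.
Absorption to add: 118.558 − 76.662 = 41.896 sabins.
Net gain per m²: Δα = 0.90 − 0.09 = 0.81.
Panel area = 41.896 / 0.81 = 51.7 m².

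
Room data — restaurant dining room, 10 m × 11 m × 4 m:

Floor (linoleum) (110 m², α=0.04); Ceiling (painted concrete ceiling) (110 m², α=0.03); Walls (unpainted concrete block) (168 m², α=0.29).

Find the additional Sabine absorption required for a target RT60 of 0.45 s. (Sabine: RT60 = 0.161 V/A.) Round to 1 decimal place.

101.0 sabins

Equivalent absorption area: A₁ = 110*0.04 + 110*0.03 + 168*0.29 = 56.420 m².
V = 440 m³. Required absorption A₂ = 0.161 × 440 / 0.45 = 157.422 sabins.
Shortfall: 157.422 − 56.420 = 101.0 sabins.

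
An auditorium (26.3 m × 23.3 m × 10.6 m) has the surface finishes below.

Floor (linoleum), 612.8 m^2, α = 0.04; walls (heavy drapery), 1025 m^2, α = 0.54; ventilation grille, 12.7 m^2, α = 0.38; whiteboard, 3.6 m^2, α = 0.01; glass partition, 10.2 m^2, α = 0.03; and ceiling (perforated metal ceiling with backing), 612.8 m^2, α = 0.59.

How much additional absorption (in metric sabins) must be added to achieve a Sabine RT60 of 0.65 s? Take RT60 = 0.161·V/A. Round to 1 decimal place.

664.2 sabins

A₁ = Σ Sᵢαᵢ = 612.8×0.04 + 1025×0.54 + 12.7×0.38 + 3.6×0.01 + 10.2×0.03 + 612.8×0.59 = 944.732 sabins.
For T = 0.65 s, need A₂ = 0.161·V/T = 0.161·6495.574/0.65 = 1608.904 sabins.
Shortfall: 1608.904 − 944.732 = 664.2 sabins.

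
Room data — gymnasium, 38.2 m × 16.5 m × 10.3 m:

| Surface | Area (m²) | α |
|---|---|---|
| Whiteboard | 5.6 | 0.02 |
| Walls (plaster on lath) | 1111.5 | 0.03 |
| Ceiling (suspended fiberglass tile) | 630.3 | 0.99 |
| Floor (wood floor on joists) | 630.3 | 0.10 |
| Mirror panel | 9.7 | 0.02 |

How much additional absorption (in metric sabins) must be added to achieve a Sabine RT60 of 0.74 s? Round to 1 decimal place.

691.8 sabins

Summing Sᵢαᵢ: 0.112 + 33.345 + 623.997 + 63.030 + 0.194 → A₁ = 720.678 sabins.
V = 6492.09 m³. Required absorption A₂ = 0.161 × 6492.09 / 0.74 = 1412.468 sabins.
Shortfall: 1412.468 − 720.678 = 691.8 sabins.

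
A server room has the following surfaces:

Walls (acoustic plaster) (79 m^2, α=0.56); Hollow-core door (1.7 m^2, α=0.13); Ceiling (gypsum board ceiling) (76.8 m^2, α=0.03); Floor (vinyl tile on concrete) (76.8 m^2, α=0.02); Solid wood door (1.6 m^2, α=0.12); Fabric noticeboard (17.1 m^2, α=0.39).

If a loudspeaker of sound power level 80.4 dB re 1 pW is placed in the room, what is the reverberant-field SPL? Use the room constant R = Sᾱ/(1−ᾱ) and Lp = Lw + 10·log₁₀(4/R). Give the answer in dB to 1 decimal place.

67.9 dB

A = 55.162 sabins; S = 253.0 m^2.
ᾱ = 55.162/253.0 = 0.2180; R = Sᾱ/(1−ᾱ) = 55.162/(1−0.2180) = 70.540 m^2.
Lp = 80.4 + 10·log₁₀(4/70.540) = 80.4 + (-12.46) = 67.9 dB.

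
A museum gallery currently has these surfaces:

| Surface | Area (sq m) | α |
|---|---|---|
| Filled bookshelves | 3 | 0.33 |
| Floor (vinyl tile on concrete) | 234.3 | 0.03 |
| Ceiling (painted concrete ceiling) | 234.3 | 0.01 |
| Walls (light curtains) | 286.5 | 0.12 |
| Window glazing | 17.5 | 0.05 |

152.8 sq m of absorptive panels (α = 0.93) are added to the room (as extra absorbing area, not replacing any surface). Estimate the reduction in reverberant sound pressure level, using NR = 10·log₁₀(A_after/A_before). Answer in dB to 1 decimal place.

6.1 dB

Summing Sᵢαᵢ: 0.990 + 7.029 + 2.343 + 34.380 + 0.875 → A_before = 45.617 sabins.
Treatment contributes 152.8·0.93 = 142.104 sabins.
A_after = 45.617 + 142.104 = 187.721 sabins.
Reduction = 10 log₁₀(A_after/A_before) = 10 log₁₀(4.1152) = 6.1 dB.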